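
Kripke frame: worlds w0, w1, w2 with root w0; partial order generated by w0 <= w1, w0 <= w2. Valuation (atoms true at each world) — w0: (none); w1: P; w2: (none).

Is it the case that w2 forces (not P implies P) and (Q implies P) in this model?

w2 does not force (not P implies P) and (Q implies P) since w2 fails not P implies P.

No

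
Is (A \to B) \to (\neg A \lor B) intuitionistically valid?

No

This is the material-implication-as-disjunction principle, which is not intuitionistically valid.
A Kripke countermodel: worlds u, v; order generated by u \le v; atoms true at each world — u:{}; v:{A,B}.
u \nVdash (A \to B) \to (\neg A \lor B): already at u itself, u \Vdash A \to B but u \nVdash \neg A \lor B.
u \nVdash \neg A \lor B: neither disjunct is forced at u.
u \nVdash \neg A since v is accessible from u and v \Vdash A.
So the root u does not force the formula.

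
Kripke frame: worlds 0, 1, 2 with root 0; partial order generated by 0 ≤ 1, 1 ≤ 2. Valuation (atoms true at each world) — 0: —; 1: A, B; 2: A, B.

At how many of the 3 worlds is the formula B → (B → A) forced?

0: forces it.
1: forces it.
2: forces it.
Worlds forcing the formula: {0, 1, 2}.

3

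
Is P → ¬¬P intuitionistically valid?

Yes

This is double-negation introduction, which is intuitionistically derivable.
If a world forces P then every accessible world forces P (persistence), so none forces ¬P; hence ¬¬P.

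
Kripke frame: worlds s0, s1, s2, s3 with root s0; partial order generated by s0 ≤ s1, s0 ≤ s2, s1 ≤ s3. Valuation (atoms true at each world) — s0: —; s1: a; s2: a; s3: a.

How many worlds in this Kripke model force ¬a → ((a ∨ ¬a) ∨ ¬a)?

4

s0: forces it.
s1: forces it.
s2: forces it.
s3: forces it.
Worlds forcing the formula: {s0, s1, s2, s3}.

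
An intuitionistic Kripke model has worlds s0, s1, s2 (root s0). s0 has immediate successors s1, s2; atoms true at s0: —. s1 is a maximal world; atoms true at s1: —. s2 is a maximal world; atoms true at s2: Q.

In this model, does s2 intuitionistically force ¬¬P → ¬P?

Yes

s2 ⊩ ¬¬P → ¬P vacuously: no world accessible from s2 forces the antecedent ¬¬P.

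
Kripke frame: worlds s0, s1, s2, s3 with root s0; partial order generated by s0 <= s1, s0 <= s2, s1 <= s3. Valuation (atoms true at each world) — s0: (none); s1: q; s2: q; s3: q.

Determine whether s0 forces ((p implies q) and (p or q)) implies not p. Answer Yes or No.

s0 forces ((p implies q) and (p or q)) implies not p: every world accessible from s0 that forces (p implies q) and (p or q) (namely s1, s2, s3) also forces not p.

Yes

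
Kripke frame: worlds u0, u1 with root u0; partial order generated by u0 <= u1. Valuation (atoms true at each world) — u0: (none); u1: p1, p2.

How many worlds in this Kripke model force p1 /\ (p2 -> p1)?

u0: does not force it — u0 ||-/- p1 /\ (p2 -> p1) since u0 fails p1.
u1: forces it.
Worlds forcing the formula: {u1}.

1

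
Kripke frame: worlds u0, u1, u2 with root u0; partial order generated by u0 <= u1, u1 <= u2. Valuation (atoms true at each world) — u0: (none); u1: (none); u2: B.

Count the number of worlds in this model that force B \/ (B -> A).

u0: does not force it — u0 ||-/- B \/ (B -> A): neither disjunct is forced at u0.
u1: does not force it.
u2: forces it.
Worlds forcing the formula: {u2}.

1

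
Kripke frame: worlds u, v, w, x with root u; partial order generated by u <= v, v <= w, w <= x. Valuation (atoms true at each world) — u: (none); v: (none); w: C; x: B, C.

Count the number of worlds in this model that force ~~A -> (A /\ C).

4

u: forces it.
v: forces it.
w: forces it.
x: forces it.
Worlds forcing the formula: {u, v, w, x}.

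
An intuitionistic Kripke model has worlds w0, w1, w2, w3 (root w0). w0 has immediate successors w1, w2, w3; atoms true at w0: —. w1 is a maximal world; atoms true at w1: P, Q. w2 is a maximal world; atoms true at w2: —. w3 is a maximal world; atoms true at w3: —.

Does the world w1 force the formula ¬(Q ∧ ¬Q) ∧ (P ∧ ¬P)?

w1 ⊮ ¬(Q ∧ ¬Q) ∧ (P ∧ ¬P) since w1 fails P ∧ ¬P.

No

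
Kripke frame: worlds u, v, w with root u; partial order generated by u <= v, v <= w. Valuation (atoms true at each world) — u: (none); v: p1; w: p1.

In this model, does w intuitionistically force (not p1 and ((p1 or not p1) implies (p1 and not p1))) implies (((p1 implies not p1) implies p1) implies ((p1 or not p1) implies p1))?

w forces (not p1 and ((p1 or not p1) implies (p1 and not p1))) implies (((p1 implies not p1) implies p1) implies ((p1 or not p1) implies p1)) vacuously: no world accessible from w forces the antecedent not p1 and ((p1 or not p1) implies (p1 and not p1)).

Yes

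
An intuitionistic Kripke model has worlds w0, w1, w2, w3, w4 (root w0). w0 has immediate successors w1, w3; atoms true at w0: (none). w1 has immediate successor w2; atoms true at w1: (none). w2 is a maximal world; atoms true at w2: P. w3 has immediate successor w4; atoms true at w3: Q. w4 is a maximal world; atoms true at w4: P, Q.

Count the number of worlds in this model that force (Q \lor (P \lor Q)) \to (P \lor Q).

5

w0: forces it.
w1: forces it.
w2: forces it.
w3: forces it.
w4: forces it.
Worlds forcing the formula: {w0, w1, w2, w3, w4}.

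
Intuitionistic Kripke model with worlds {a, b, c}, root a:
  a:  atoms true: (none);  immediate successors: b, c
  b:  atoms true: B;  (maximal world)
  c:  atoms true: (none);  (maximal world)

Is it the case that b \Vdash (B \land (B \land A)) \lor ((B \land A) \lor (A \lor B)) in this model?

Yes

b \Vdash (B \land (B \land A)) \lor ((B \land A) \lor (A \lor B)) via the disjunct (B \land A) \lor (A \lor B).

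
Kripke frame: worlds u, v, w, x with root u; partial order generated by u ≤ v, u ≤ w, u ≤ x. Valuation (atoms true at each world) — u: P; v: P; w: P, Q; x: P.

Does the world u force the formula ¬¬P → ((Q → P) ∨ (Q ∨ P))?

u ⊩ ¬¬P → ((Q → P) ∨ (Q ∨ P)): every world accessible from u that forces ¬¬P (namely u, v, w, x) also forces (Q → P) ∨ (Q ∨ P).

Yes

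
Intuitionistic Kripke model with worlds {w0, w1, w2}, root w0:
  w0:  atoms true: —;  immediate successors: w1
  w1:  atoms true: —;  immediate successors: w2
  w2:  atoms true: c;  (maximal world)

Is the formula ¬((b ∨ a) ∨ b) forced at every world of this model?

w0 ⊩ ¬((b ∨ a) ∨ b): no world accessible from w0 forces (b ∨ a) ∨ b.
Since the root w0 forces ¬((b ∨ a) ∨ b) and forcing is persistent (monotone upward), every world forces it.

Yes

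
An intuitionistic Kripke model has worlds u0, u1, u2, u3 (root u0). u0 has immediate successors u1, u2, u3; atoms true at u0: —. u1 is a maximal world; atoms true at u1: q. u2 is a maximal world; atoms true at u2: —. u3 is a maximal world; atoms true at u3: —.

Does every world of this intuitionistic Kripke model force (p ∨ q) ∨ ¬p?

Yes

u0 ⊩ (p ∨ q) ∨ ¬p via the disjunct ¬p.
Since the root u0 forces (p ∨ q) ∨ ¬p and forcing is persistent (monotone upward), every world forces it.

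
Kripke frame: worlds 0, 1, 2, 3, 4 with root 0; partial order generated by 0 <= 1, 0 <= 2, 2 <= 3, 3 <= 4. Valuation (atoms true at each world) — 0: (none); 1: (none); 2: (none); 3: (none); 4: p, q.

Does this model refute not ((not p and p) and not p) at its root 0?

No

0 forces not ((not p and p) and not p): no world accessible from 0 forces (not p and p) and not p.
So the root 0 forces not ((not p and p) and not p); the model is not a countermodel.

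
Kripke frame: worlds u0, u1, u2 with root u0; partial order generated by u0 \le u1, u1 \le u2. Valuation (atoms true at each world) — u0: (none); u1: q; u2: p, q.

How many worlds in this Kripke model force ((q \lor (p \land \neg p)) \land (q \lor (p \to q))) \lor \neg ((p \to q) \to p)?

2

u0: does not force it — u0 \nVdash ((q \lor (p \land \neg p)) \land (q \lor (p \to q))) \lor \neg ((p \to q) \to p): neither disjunct is forced at u0.
u1: forces it.
u2: forces it.
Worlds forcing the formula: {u1, u2}.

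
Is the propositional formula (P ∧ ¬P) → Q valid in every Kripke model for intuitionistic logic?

This is an instance of ex falso quodlibet, which is intuitionistically derivable.
No world can force both P and ¬P, so the antecedent P ∧ ¬P is never forced and the implication holds vacuously at every world.

Yes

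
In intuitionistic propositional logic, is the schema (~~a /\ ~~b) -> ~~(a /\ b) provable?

Yes

This is the distribution of double negation over conjunction, which is intuitionistically derivable.
Assume ~~a, ~~b, and ~(a /\ b). From a we'd get ~b (since a /\ b is refuted), contradicting ~~b; so ~a, contradicting ~~a.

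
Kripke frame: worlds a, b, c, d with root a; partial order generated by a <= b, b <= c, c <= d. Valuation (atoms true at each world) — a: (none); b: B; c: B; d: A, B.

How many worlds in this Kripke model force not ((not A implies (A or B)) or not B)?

a: does not force it — a does not force not ((not A implies (A or B)) or not B) since a is accessible from a and a forces (not A implies (A or B)) or not B.
b: does not force it — b does not force not ((not A implies (A or B)) or not B) since b is accessible from b and b forces (not A implies (A or B)) or not B.
c: does not force it.
d: does not force it.
Worlds forcing the formula: { }.

0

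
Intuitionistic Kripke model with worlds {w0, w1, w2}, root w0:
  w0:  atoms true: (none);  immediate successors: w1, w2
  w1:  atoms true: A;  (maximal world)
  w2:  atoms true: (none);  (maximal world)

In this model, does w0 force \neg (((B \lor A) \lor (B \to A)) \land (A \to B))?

w0 \nVdash \neg (((B \lor A) \lor (B \to A)) \land (A \to B)) since w2 is accessible from w0 and w2 \Vdash ((B \lor A) \lor (B \to A)) \land (A \to B).
w2 \Vdash ((B \lor A) \lor (B \to A)) \land (A \to B) since w2 forces both conjuncts.

No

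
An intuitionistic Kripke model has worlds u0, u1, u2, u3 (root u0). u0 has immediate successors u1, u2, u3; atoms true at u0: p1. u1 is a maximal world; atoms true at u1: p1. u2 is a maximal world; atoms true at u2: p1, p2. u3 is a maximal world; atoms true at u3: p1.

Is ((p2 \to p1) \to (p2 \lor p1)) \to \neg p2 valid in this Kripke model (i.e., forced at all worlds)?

Not every world: u0 \nVdash ((p2 \to p1) \to (p2 \lor p1)) \to \neg p2.
u0 \nVdash ((p2 \to p1) \to (p2 \lor p1)) \to \neg p2: already at u0 itself, u0 \Vdash (p2 \to p1) \to (p2 \lor p1) but u0 \nVdash \neg p2.
u0 \nVdash \neg p2 since u2 is accessible from u0 and u2 \Vdash p2.

No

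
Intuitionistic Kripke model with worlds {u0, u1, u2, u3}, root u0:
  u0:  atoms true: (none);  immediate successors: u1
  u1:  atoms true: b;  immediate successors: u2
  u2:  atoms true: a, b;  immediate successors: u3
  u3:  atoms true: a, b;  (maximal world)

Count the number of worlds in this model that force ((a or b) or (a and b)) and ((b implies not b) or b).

u0: does not force it — u0 does not force ((a or b) or (a and b)) and ((b implies not b) or b) since u0 fails (a or b) or (a and b).
u1: forces it.
u2: forces it.
u3: forces it.
Worlds forcing the formula: {u1, u2, u3}.

3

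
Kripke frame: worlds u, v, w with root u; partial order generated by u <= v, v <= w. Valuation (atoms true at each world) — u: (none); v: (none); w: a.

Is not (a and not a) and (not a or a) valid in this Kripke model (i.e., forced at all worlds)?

Not every world: u does not force not (a and not a) and (not a or a).
u does not force not (a and not a) and (not a or a) since u fails not a or a.

No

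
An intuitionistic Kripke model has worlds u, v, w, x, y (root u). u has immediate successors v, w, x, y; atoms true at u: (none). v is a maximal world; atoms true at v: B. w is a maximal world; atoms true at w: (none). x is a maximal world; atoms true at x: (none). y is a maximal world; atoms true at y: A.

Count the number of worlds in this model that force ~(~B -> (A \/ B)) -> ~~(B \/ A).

2

u: does not force it — u ||-/- ~(~B -> (A \/ B)) -> ~~(B \/ A): at the accessible world w, w ||- ~(~B -> (A \/ B)) but w ||-/- ~~(B \/ A).
v: forces it.
w: does not force it.
x: does not force it.
y: forces it.
Worlds forcing the formula: {v, y}.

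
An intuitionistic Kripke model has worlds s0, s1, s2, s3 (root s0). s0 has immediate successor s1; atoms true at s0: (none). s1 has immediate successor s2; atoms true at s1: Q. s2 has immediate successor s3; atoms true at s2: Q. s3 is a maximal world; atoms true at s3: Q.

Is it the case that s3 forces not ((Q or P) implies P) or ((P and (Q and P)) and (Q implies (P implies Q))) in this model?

s3 forces not ((Q or P) implies P) or ((P and (Q and P)) and (Q implies (P implies Q))) via the disjunct not ((Q or P) implies P).

Yes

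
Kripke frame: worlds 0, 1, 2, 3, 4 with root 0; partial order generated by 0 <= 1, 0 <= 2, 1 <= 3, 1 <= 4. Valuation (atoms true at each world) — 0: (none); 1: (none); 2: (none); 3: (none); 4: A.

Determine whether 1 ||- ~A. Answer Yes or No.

No

1 ||-/- ~A since 4 is accessible from 1 and 4 ||- A.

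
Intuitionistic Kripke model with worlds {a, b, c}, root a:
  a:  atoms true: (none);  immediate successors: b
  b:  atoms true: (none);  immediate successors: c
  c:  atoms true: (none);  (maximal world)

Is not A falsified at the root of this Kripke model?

a forces not A: no world accessible from a forces A.
So the root a forces not A; the model is not a countermodel.

No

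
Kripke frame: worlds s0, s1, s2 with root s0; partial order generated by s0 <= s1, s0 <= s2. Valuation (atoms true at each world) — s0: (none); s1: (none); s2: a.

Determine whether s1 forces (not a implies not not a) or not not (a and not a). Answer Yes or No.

s1 does not force (not a implies not not a) or not not (a and not a): neither disjunct is forced at s1.
s1 does not force not a implies not not a: already at s1 itself, s1 forces not a but s1 does not force not not a.
s1 does not force not not a since s1 is accessible from s1 and s1 forces not a.
s1 forces not a: no world accessible from s1 forces a.

No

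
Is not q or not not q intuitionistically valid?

This is the weak law of excluded middle, which is not intuitionistically valid.
A Kripke countermodel: worlds a, b, c; order generated by a <= b, a <= c; atoms true at each world — a:{}; b:{q}; c:{}.
a does not force not q or not not q: neither disjunct is forced at a.
a does not force not q since b is accessible from a and b forces q.
So the root a does not force the formula.

No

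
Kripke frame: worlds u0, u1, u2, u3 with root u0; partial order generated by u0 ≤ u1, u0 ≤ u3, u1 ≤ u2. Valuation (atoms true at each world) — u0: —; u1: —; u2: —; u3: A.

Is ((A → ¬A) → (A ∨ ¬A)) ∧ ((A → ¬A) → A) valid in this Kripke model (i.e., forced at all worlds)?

Not every world: u0 ⊮ ((A → ¬A) → (A ∨ ¬A)) ∧ ((A → ¬A) → A).
u0 ⊮ ((A → ¬A) → (A ∨ ¬A)) ∧ ((A → ¬A) → A) since u0 fails (A → ¬A) → A.

No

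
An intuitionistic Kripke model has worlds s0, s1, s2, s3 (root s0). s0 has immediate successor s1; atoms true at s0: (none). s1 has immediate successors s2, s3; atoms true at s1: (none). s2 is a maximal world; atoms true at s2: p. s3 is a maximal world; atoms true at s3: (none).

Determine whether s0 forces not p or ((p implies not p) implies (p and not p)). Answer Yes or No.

s0 does not force not p or ((p implies not p) implies (p and not p)): neither disjunct is forced at s0.
s0 does not force not p since s2 is accessible from s0 and s2 forces p.

No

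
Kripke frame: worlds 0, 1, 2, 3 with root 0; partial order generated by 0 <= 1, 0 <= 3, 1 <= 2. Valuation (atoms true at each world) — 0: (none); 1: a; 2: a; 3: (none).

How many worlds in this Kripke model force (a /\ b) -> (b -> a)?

0: forces it.
1: forces it.
2: forces it.
3: forces it.
Worlds forcing the formula: {0, 1, 2, 3}.

4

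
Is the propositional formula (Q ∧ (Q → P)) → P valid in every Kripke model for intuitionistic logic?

Yes

This is modus ponens in implicational form, which is intuitionistically derivable.
If a world forces Q and Q → P, then applying the implication at that world (which is accessible from itself) gives P.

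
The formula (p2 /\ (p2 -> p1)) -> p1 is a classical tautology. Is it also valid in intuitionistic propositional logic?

Yes

This is modus ponens in implicational form, which is intuitionistically derivable.
If a world forces p2 and p2 -> p1, then applying the implication at that world (which is accessible from itself) gives p1.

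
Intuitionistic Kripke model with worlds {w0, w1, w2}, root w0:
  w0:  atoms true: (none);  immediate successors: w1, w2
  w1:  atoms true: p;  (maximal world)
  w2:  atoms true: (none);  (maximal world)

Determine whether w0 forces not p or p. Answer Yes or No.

No

w0 does not force not p or p: neither disjunct is forced at w0.
w0 does not force not p since w1 is accessible from w0 and w1 forces p.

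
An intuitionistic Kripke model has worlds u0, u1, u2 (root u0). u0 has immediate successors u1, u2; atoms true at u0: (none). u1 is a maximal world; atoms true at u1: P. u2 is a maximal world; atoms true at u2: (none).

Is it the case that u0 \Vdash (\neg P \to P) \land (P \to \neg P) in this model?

No

u0 \nVdash (\neg P \to P) \land (P \to \neg P) since u0 fails \neg P \to P.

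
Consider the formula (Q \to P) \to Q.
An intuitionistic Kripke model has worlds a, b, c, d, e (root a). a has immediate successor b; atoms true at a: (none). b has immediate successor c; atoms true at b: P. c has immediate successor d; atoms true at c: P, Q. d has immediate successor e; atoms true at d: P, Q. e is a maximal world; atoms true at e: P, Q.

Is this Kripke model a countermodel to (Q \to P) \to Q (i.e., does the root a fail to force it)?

a \nVdash (Q \to P) \to Q: already at a itself, a \Vdash Q \to P but a \nVdash Q.
a lacks atom Q, so a \nVdash Q.
So the root a does not force (Q \to P) \to Q; the model is a countermodel.

Yes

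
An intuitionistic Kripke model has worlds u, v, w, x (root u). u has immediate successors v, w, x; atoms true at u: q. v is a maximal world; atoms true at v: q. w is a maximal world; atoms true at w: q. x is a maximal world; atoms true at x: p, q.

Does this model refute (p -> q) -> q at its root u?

No

u ||- (p -> q) -> q: every world accessible from u that forces p -> q (namely u, v, w, x) also forces q.
So the root u forces (p -> q) -> q; the model is not a countermodel.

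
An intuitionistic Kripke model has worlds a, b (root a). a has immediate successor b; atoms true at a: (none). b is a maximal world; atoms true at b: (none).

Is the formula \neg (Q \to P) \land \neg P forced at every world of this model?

No

Not every world: a \nVdash \neg (Q \to P) \land \neg P.
a \nVdash \neg (Q \to P) \land \neg P since a fails \neg (Q \to P).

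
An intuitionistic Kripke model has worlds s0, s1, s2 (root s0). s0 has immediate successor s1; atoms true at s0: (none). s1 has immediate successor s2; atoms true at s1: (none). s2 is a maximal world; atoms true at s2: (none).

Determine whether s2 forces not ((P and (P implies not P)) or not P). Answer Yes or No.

s2 does not force not ((P and (P implies not P)) or not P) since s2 is accessible from s2 and s2 forces (P and (P implies not P)) or not P.
s2 forces (P and (P implies not P)) or not P via the disjunct not P.

No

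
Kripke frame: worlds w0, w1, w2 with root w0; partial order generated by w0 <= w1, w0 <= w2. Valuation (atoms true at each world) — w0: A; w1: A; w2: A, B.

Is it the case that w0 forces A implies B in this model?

w0 does not force A implies B: already at w0 itself, w0 forces A but w0 does not force B.
w0 lacks atom B, so w0 does not force B.

No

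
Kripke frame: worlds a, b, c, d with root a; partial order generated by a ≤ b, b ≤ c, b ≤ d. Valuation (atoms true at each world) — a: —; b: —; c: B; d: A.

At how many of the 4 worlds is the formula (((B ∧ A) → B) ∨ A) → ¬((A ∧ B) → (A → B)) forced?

0

a: does not force it — a ⊮ (((B ∧ A) → B) ∨ A) → ¬((A ∧ B) → (A → B)): already at a itself, a ⊩ ((B ∧ A) → B) ∨ A but a ⊮ ¬((A ∧ B) → (A → B)).
b: does not force it.
c: does not force it.
d: does not force it.
Worlds forcing the formula: { }.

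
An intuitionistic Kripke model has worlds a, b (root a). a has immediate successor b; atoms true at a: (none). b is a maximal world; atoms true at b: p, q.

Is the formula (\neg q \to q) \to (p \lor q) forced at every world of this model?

Not every world: a \nVdash (\neg q \to q) \to (p \lor q).
a \nVdash (\neg q \to q) \to (p \lor q): already at a itself, a \Vdash \neg q \to q but a \nVdash p \lor q.
a \nVdash p \lor q: neither disjunct is forced at a.

No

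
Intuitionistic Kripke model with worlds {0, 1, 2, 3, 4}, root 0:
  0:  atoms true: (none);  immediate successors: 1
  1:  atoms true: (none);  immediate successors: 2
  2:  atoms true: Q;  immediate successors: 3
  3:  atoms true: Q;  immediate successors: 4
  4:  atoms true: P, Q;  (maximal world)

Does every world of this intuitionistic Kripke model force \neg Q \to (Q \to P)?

0 \Vdash \neg Q \to (Q \to P) vacuously: no world accessible from 0 forces the antecedent \neg Q.
Since the root 0 forces \neg Q \to (Q \to P) and forcing is persistent (monotone upward), every world forces it.

Yes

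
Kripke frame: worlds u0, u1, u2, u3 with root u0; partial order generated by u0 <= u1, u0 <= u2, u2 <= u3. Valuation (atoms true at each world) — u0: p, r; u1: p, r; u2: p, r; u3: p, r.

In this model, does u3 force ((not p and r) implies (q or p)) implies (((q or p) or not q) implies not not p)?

u3 forces ((not p and r) implies (q or p)) implies (((q or p) or not q) implies not not p): every world accessible from u3 that forces (not p and r) implies (q or p) (namely u3) also forces ((q or p) or not q) implies not not p.

Yes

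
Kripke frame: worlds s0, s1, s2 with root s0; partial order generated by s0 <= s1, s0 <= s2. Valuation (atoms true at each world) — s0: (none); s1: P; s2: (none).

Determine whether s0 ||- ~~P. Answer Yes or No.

No

s0 ||-/- ~~P since s2 is accessible from s0 and s2 ||- ~P.
s2 ||- ~P: no world accessible from s2 forces P.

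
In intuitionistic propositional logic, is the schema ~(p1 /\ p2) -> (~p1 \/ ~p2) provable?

This is the constructively invalid direction of De Morgan's law for conjunction, which is not intuitionistically valid.
A Kripke countermodel: worlds u0, u1, u2; order generated by u0 <= u1, u0 <= u2; atoms true at each world — u0:{}; u1:{p1}; u2:{p2}.
u0 ||-/- ~(p1 /\ p2) -> (~p1 \/ ~p2): already at u0 itself, u0 ||- ~(p1 /\ p2) but u0 ||-/- ~p1 \/ ~p2.
u0 ||-/- ~p1 \/ ~p2: neither disjunct is forced at u0.
u0 ||-/- ~p1 since u1 is accessible from u0 and u1 ||- p1.
So the root u0 does not force the formula.

No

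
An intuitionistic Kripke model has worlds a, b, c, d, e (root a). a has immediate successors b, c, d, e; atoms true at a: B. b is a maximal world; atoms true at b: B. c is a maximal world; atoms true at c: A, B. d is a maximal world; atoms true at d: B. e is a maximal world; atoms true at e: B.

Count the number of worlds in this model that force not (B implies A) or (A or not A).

4

a: does not force it — a does not force not (B implies A) or (A or not A): neither disjunct is forced at a.
b: forces it.
c: forces it.
d: forces it.
e: forces it.
Worlds forcing the formula: {b, c, d, e}.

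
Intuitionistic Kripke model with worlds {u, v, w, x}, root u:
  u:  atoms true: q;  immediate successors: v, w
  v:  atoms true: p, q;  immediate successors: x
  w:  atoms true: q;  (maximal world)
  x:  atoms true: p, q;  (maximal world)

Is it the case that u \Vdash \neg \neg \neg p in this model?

u \nVdash \neg \neg \neg p since v is accessible from u and v \Vdash \neg \neg p.
v \Vdash \neg \neg p: no world accessible from v forces \neg p.

No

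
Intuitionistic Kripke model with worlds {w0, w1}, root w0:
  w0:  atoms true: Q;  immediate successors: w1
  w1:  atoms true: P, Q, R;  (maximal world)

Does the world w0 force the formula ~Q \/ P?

w0 ||-/- ~Q \/ P: neither disjunct is forced at w0.
w0 ||-/- ~Q since w0 is accessible from w0 and w0 ||- Q.

No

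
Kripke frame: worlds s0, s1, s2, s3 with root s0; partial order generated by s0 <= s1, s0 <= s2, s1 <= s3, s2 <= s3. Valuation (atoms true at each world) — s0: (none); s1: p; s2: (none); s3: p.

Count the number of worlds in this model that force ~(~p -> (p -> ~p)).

s0: does not force it — s0 ||-/- ~(~p -> (p -> ~p)) since s0 is accessible from s0 and s0 ||- ~p -> (p -> ~p).
s1: does not force it — s1 ||-/- ~(~p -> (p -> ~p)) since s1 is accessible from s1 and s1 ||- ~p -> (p -> ~p).
s2: does not force it — s2 ||-/- ~(~p -> (p -> ~p)) since s2 is accessible from s2 and s2 ||- ~p -> (p -> ~p).
s3: does not force it.
Worlds forcing the formula: { }.

0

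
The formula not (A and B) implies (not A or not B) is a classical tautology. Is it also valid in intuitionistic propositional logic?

No

This is the constructively invalid direction of De Morgan's law for conjunction, which is not intuitionistically valid.
A Kripke countermodel: worlds s0, s1, s2; order generated by s0 <= s1, s0 <= s2; atoms true at each world — s0:{}; s1:{A}; s2:{B}.
s0 does not force not (A and B) implies (not A or not B): already at s0 itself, s0 forces not (A and B) but s0 does not force not A or not B.
s0 does not force not A or not B: neither disjunct is forced at s0.
s0 does not force not A since s1 is accessible from s0 and s1 forces A.
So the root s0 does not force the formula.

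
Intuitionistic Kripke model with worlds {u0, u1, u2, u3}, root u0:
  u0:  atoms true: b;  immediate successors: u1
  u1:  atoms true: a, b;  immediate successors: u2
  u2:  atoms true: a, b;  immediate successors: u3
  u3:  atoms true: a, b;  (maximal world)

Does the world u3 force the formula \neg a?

u3 \nVdash \neg a since u3 is accessible from u3 and u3 \Vdash a.

No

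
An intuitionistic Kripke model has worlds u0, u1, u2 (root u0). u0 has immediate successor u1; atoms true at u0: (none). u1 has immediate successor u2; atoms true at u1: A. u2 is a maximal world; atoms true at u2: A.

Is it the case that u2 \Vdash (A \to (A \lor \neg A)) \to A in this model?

Yes

u2 \Vdash (A \to (A \lor \neg A)) \to A: every world accessible from u2 that forces A \to (A \lor \neg A) (namely u2) also forces A.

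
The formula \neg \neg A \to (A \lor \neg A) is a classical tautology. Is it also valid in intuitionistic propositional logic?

No

This is a variant of double-negation elimination (deriving excluded middle from double negation), which is not intuitionistically valid.
A Kripke countermodel: worlds a, b; order generated by a \le b; atoms true at each world — a:{}; b:{A}.
a \nVdash \neg \neg A \to (A \lor \neg A): already at a itself, a \Vdash \neg \neg A but a \nVdash A \lor \neg A.
a \nVdash A \lor \neg A: neither disjunct is forced at a.
a lacks atom A, so a \nVdash A.
So the root a does not force the formula.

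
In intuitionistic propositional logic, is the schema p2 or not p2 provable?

No

This is the law of excluded middle, which is not intuitionistically valid.
A Kripke countermodel: worlds u0, u1; order generated by u0 <= u1; atoms true at each world — u0:{}; u1:{p2}.
u0 does not force p2 or not p2: neither disjunct is forced at u0.
u0 lacks atom p2, so u0 does not force p2.
So the root u0 does not force the formula.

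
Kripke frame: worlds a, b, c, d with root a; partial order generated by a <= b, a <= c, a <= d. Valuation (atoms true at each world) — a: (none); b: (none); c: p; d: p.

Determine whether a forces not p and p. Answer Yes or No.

No

a does not force not p and p since a fails not p.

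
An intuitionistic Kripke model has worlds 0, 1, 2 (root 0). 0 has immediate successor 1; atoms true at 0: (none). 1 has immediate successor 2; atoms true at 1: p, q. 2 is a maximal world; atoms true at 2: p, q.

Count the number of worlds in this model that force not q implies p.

3

0: forces it.
1: forces it.
2: forces it.
Worlds forcing the formula: {0, 1, 2}.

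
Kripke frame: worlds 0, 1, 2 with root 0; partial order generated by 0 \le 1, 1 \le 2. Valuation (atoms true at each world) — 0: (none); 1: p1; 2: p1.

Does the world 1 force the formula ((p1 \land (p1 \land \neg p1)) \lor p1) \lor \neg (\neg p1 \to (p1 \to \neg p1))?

Yes

1 \Vdash ((p1 \land (p1 \land \neg p1)) \lor p1) \lor \neg (\neg p1 \to (p1 \to \neg p1)) via the disjunct (p1 \land (p1 \land \neg p1)) \lor p1.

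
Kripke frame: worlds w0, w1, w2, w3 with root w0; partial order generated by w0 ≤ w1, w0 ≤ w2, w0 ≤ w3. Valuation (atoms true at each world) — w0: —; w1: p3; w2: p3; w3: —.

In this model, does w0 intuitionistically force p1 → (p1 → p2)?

Yes

w0 ⊩ p1 → (p1 → p2) vacuously: no world accessible from w0 forces the antecedent p1.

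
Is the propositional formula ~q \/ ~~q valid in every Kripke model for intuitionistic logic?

This is the weak law of excluded middle, which is not intuitionistically valid.
A Kripke countermodel: worlds a, b, c; order generated by a <= b, a <= c; atoms true at each world — a:{}; b:{q}; c:{}.
a ||-/- ~q \/ ~~q: neither disjunct is forced at a.
a ||-/- ~q since b is accessible from a and b ||- q.
So the root a does not force the formula.

No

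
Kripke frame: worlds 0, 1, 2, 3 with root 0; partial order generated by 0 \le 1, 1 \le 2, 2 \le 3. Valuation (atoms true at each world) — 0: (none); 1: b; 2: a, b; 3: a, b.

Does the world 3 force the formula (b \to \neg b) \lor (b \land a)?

Yes

3 \Vdash (b \to \neg b) \lor (b \land a) via the disjunct b \land a.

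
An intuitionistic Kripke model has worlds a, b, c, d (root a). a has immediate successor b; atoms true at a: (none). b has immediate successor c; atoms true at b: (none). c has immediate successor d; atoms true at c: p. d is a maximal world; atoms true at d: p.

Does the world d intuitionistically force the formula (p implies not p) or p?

Yes

d forces (p implies not p) or p via the disjunct p.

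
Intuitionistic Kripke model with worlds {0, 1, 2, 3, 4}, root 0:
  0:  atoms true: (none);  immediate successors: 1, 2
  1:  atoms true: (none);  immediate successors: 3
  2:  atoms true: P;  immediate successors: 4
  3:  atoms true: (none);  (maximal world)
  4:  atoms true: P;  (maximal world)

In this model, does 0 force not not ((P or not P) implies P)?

0 does not force not not ((P or not P) implies P) since 1 is accessible from 0 and 1 forces not ((P or not P) implies P).
1 forces not ((P or not P) implies P): no world accessible from 1 forces (P or not P) implies P.

No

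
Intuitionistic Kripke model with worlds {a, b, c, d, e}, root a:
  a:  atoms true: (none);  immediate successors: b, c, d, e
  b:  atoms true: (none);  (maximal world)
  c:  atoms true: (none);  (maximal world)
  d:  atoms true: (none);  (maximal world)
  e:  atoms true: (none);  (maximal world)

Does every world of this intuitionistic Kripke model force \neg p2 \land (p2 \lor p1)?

No

Not every world: a \nVdash \neg p2 \land (p2 \lor p1).
a \nVdash \neg p2 \land (p2 \lor p1) since a fails p2 \lor p1.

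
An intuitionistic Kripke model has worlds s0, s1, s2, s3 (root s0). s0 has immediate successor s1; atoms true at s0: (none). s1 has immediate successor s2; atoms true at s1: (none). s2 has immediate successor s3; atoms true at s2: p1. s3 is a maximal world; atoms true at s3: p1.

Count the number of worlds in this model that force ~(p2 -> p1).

s0: does not force it — s0 ||-/- ~(p2 -> p1) since s0 is accessible from s0 and s0 ||- p2 -> p1.
s1: does not force it.
s2: does not force it.
s3: does not force it.
Worlds forcing the formula: { }.

0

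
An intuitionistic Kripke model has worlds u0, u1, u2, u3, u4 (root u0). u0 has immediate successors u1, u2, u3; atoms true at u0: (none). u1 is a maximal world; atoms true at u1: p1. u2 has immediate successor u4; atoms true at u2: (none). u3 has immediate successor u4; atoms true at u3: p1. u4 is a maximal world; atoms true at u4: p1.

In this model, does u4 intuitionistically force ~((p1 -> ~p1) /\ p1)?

u4 ||- ~((p1 -> ~p1) /\ p1): no world accessible from u4 forces (p1 -> ~p1) /\ p1.

Yes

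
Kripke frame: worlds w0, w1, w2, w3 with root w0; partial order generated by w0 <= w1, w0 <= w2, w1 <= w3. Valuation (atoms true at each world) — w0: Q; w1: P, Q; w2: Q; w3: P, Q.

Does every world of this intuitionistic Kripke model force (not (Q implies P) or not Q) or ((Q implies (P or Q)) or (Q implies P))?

w0 forces (not (Q implies P) or not Q) or ((Q implies (P or Q)) or (Q implies P)) via the disjunct (Q implies (P or Q)) or (Q implies P).
Since the root w0 forces (not (Q implies P) or not Q) or ((Q implies (P or Q)) or (Q implies P)) and forcing is persistent (monotone upward), every world forces it.

Yes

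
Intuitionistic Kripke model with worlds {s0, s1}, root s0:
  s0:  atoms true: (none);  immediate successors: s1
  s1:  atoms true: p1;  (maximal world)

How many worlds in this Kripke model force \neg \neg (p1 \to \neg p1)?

0

s0: does not force it — s0 \nVdash \neg \neg (p1 \to \neg p1) since s0 is accessible from s0 and s0 \Vdash \neg (p1 \to \neg p1).
s1: does not force it — s1 \nVdash \neg \neg (p1 \to \neg p1) since s1 is accessible from s1 and s1 \Vdash \neg (p1 \to \neg p1).
Worlds forcing the formula: { }.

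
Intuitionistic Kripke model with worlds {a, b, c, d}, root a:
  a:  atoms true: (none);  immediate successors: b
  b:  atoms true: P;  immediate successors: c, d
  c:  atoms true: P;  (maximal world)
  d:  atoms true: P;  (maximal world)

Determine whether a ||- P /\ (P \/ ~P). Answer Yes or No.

No

a ||-/- P /\ (P \/ ~P) since a fails P.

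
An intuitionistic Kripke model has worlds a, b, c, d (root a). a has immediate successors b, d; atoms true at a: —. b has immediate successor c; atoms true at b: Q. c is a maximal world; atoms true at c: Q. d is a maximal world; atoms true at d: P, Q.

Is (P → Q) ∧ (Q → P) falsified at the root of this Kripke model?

Yes

a ⊮ (P → Q) ∧ (Q → P) since a fails Q → P.
So the root a does not force (P → Q) ∧ (Q → P); the model is a countermodel.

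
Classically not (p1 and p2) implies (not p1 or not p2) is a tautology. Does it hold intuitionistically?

This is the constructively invalid direction of De Morgan's law for conjunction, which is not intuitionistically valid.
A Kripke countermodel: worlds u0, u1, u2; order generated by u0 <= u1, u0 <= u2; atoms true at each world — u0:{}; u1:{p1}; u2:{p2}.
u0 does not force not (p1 and p2) implies (not p1 or not p2): already at u0 itself, u0 forces not (p1 and p2) but u0 does not force not p1 or not p2.
u0 does not force not p1 or not p2: neither disjunct is forced at u0.
u0 does not force not p1 since u1 is accessible from u0 and u1 forces p1.
So the root u0 does not force the formula.

No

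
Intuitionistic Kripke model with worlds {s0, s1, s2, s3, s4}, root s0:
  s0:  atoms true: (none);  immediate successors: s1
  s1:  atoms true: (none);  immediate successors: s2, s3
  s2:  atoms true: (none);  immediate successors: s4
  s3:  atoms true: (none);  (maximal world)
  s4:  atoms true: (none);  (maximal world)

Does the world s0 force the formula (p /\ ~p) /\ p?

s0 ||-/- (p /\ ~p) /\ p since s0 fails p /\ ~p.

No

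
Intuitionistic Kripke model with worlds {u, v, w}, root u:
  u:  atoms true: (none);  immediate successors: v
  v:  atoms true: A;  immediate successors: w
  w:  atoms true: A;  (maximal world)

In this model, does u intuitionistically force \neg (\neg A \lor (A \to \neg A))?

Yes

u \Vdash \neg (\neg A \lor (A \to \neg A)): no world accessible from u forces \neg A \lor (A \to \neg A).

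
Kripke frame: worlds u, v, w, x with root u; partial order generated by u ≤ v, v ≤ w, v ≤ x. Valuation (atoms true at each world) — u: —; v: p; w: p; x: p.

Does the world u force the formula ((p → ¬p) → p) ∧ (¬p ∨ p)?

u ⊮ ((p → ¬p) → p) ∧ (¬p ∨ p) since u fails ¬p ∨ p.

No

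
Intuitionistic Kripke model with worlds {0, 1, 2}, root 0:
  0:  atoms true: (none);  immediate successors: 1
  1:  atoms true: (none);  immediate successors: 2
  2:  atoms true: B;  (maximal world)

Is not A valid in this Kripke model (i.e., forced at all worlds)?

Yes

0 forces not A: no world accessible from 0 forces A.
Since the root 0 forces not A and forcing is persistent (monotone upward), every world forces it.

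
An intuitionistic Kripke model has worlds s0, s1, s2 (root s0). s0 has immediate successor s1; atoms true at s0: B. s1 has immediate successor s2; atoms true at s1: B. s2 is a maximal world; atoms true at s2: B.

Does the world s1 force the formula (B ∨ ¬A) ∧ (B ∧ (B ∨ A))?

Yes

s1 ⊩ (B ∨ ¬A) ∧ (B ∧ (B ∨ A)) since s1 forces both conjuncts.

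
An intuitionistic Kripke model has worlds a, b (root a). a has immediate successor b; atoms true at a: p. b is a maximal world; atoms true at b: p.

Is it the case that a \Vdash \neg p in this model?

No

a \nVdash \neg p since a is accessible from a and a \Vdash p.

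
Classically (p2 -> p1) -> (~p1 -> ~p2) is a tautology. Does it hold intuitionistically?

Yes

This is the forward direction of contraposition, which is intuitionistically derivable.
Assume p2 -> p1 and ~p1. If p2 held then p1 would follow, contradicting ~p1; so ~p2.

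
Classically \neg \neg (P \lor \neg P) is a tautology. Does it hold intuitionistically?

Yes

This is the double negation of excluded middle, which is intuitionistically derivable.
Assuming \neg (P \lor \neg P): from P we'd get P \lor \neg P, so \neg P; but then P \lor \neg P again — contradiction. Hence \neg \neg (P \lor \neg P).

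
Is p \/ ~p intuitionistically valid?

No

This is the law of excluded middle, which is not intuitionistically valid.
A Kripke countermodel: worlds w0, w1; order generated by w0 <= w1; atoms true at each world — w0:{}; w1:{p}.
w0 ||-/- p \/ ~p: neither disjunct is forced at w0.
w0 lacks atom p, so w0 ||-/- p.
So the root w0 does not force the formula.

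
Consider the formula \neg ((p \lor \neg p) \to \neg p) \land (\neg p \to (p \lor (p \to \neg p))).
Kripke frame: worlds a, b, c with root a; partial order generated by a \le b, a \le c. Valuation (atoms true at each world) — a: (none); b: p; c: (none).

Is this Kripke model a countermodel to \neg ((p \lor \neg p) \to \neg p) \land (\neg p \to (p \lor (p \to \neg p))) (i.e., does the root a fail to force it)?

a \nVdash \neg ((p \lor \neg p) \to \neg p) \land (\neg p \to (p \lor (p \to \neg p))) since a fails \neg ((p \lor \neg p) \to \neg p).
So the root a does not force \neg ((p \lor \neg p) \to \neg p) \land (\neg p \to (p \lor (p \to \neg p))); the model is a countermodel.

Yes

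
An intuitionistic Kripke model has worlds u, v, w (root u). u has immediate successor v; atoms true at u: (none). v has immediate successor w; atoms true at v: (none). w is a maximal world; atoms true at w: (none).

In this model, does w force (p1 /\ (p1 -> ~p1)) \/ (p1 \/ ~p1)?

w ||- (p1 /\ (p1 -> ~p1)) \/ (p1 \/ ~p1) via the disjunct p1 \/ ~p1.

Yes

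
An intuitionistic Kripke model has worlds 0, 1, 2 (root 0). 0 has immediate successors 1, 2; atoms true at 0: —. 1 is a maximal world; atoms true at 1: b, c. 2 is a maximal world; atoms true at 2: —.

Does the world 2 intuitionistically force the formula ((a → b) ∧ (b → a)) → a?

No

2 ⊮ ((a → b) ∧ (b → a)) → a: already at 2 itself, 2 ⊩ (a → b) ∧ (b → a) but 2 ⊮ a.
2 lacks atom a, so 2 ⊮ a.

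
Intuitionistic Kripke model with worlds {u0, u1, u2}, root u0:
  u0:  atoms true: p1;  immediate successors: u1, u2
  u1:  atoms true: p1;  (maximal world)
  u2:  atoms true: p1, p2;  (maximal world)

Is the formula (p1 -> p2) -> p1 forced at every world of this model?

Yes

u0 ||- (p1 -> p2) -> p1: every world accessible from u0 that forces p1 -> p2 (namely u2) also forces p1.
Since the root u0 forces (p1 -> p2) -> p1 and forcing is persistent (monotone upward), every world forces it.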